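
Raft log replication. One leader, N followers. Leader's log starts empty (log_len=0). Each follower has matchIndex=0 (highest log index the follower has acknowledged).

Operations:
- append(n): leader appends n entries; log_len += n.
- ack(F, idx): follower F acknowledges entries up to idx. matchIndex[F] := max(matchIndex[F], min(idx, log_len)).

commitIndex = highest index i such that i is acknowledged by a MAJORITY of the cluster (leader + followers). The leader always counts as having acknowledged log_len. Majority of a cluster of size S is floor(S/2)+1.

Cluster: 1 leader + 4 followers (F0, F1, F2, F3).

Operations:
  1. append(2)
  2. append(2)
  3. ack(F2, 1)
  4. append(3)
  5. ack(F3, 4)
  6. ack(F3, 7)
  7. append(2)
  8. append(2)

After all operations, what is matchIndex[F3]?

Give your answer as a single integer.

Op 1: append 2 -> log_len=2
Op 2: append 2 -> log_len=4
Op 3: F2 acks idx 1 -> match: F0=0 F1=0 F2=1 F3=0; commitIndex=0
Op 4: append 3 -> log_len=7
Op 5: F3 acks idx 4 -> match: F0=0 F1=0 F2=1 F3=4; commitIndex=1
Op 6: F3 acks idx 7 -> match: F0=0 F1=0 F2=1 F3=7; commitIndex=1
Op 7: append 2 -> log_len=9
Op 8: append 2 -> log_len=11

Answer: 7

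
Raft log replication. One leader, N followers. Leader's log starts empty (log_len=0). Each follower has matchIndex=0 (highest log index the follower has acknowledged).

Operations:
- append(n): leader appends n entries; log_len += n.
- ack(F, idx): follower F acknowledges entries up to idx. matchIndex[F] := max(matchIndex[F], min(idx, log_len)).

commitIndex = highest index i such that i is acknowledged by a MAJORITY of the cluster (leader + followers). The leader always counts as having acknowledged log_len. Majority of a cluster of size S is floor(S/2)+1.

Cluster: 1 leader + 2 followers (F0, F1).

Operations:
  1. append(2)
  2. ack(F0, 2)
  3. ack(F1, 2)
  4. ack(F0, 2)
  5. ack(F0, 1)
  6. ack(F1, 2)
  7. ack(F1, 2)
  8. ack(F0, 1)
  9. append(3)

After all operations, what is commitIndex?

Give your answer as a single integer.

Answer: 2

Derivation:
Op 1: append 2 -> log_len=2
Op 2: F0 acks idx 2 -> match: F0=2 F1=0; commitIndex=2
Op 3: F1 acks idx 2 -> match: F0=2 F1=2; commitIndex=2
Op 4: F0 acks idx 2 -> match: F0=2 F1=2; commitIndex=2
Op 5: F0 acks idx 1 -> match: F0=2 F1=2; commitIndex=2
Op 6: F1 acks idx 2 -> match: F0=2 F1=2; commitIndex=2
Op 7: F1 acks idx 2 -> match: F0=2 F1=2; commitIndex=2
Op 8: F0 acks idx 1 -> match: F0=2 F1=2; commitIndex=2
Op 9: append 3 -> log_len=5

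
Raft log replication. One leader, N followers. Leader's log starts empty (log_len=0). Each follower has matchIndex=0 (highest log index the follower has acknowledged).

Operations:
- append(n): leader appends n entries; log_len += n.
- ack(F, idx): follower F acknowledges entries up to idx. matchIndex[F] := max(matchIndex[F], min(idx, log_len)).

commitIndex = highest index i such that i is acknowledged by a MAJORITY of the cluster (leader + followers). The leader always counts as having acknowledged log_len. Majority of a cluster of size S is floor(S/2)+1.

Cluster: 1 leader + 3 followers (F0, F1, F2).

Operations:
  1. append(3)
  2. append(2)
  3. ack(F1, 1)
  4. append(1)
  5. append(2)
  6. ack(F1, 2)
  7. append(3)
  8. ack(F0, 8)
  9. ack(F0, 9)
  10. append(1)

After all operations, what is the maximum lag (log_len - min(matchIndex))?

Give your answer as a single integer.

Op 1: append 3 -> log_len=3
Op 2: append 2 -> log_len=5
Op 3: F1 acks idx 1 -> match: F0=0 F1=1 F2=0; commitIndex=0
Op 4: append 1 -> log_len=6
Op 5: append 2 -> log_len=8
Op 6: F1 acks idx 2 -> match: F0=0 F1=2 F2=0; commitIndex=0
Op 7: append 3 -> log_len=11
Op 8: F0 acks idx 8 -> match: F0=8 F1=2 F2=0; commitIndex=2
Op 9: F0 acks idx 9 -> match: F0=9 F1=2 F2=0; commitIndex=2
Op 10: append 1 -> log_len=12

Answer: 12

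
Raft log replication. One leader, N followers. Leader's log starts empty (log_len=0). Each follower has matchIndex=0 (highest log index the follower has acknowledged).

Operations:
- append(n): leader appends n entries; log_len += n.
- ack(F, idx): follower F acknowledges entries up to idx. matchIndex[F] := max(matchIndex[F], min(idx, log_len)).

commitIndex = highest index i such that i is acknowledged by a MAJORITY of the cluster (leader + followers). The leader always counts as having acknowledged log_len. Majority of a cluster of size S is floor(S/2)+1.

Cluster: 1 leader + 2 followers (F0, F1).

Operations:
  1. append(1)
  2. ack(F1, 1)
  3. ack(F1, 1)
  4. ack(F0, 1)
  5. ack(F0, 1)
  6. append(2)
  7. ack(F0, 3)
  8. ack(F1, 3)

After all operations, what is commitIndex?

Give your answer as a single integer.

Answer: 3

Derivation:
Op 1: append 1 -> log_len=1
Op 2: F1 acks idx 1 -> match: F0=0 F1=1; commitIndex=1
Op 3: F1 acks idx 1 -> match: F0=0 F1=1; commitIndex=1
Op 4: F0 acks idx 1 -> match: F0=1 F1=1; commitIndex=1
Op 5: F0 acks idx 1 -> match: F0=1 F1=1; commitIndex=1
Op 6: append 2 -> log_len=3
Op 7: F0 acks idx 3 -> match: F0=3 F1=1; commitIndex=3
Op 8: F1 acks idx 3 -> match: F0=3 F1=3; commitIndex=3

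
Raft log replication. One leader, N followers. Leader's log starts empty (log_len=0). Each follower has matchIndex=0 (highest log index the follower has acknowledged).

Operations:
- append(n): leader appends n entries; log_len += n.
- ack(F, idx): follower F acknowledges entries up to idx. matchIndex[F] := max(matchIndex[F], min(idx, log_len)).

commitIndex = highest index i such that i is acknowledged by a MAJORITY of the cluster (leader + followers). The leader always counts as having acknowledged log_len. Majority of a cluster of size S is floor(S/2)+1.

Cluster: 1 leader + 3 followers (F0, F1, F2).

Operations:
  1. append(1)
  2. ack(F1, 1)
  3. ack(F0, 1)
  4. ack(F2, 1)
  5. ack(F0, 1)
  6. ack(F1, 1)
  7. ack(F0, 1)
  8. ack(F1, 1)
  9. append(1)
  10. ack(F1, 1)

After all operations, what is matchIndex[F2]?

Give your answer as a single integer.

Op 1: append 1 -> log_len=1
Op 2: F1 acks idx 1 -> match: F0=0 F1=1 F2=0; commitIndex=0
Op 3: F0 acks idx 1 -> match: F0=1 F1=1 F2=0; commitIndex=1
Op 4: F2 acks idx 1 -> match: F0=1 F1=1 F2=1; commitIndex=1
Op 5: F0 acks idx 1 -> match: F0=1 F1=1 F2=1; commitIndex=1
Op 6: F1 acks idx 1 -> match: F0=1 F1=1 F2=1; commitIndex=1
Op 7: F0 acks idx 1 -> match: F0=1 F1=1 F2=1; commitIndex=1
Op 8: F1 acks idx 1 -> match: F0=1 F1=1 F2=1; commitIndex=1
Op 9: append 1 -> log_len=2
Op 10: F1 acks idx 1 -> match: F0=1 F1=1 F2=1; commitIndex=1

Answer: 1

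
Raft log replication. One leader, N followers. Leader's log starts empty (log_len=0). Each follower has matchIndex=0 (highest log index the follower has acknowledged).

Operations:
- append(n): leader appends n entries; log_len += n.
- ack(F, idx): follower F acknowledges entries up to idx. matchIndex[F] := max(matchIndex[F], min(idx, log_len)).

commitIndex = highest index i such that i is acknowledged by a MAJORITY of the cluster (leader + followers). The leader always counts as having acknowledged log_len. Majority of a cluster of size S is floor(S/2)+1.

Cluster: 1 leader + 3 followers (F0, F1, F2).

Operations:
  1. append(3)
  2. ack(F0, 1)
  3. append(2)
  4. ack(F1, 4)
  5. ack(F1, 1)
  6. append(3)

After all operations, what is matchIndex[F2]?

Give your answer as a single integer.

Answer: 0

Derivation:
Op 1: append 3 -> log_len=3
Op 2: F0 acks idx 1 -> match: F0=1 F1=0 F2=0; commitIndex=0
Op 3: append 2 -> log_len=5
Op 4: F1 acks idx 4 -> match: F0=1 F1=4 F2=0; commitIndex=1
Op 5: F1 acks idx 1 -> match: F0=1 F1=4 F2=0; commitIndex=1
Op 6: append 3 -> log_len=8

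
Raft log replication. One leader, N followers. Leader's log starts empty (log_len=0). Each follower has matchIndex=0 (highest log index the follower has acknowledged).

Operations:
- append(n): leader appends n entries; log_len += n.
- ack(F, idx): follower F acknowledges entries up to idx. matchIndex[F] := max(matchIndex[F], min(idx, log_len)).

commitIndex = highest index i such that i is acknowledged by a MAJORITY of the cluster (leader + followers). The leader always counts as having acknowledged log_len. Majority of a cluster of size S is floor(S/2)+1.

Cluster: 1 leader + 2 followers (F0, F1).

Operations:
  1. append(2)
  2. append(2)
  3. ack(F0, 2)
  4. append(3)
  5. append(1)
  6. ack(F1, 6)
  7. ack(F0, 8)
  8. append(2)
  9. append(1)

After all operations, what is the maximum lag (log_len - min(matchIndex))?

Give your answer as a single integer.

Op 1: append 2 -> log_len=2
Op 2: append 2 -> log_len=4
Op 3: F0 acks idx 2 -> match: F0=2 F1=0; commitIndex=2
Op 4: append 3 -> log_len=7
Op 5: append 1 -> log_len=8
Op 6: F1 acks idx 6 -> match: F0=2 F1=6; commitIndex=6
Op 7: F0 acks idx 8 -> match: F0=8 F1=6; commitIndex=8
Op 8: append 2 -> log_len=10
Op 9: append 1 -> log_len=11

Answer: 5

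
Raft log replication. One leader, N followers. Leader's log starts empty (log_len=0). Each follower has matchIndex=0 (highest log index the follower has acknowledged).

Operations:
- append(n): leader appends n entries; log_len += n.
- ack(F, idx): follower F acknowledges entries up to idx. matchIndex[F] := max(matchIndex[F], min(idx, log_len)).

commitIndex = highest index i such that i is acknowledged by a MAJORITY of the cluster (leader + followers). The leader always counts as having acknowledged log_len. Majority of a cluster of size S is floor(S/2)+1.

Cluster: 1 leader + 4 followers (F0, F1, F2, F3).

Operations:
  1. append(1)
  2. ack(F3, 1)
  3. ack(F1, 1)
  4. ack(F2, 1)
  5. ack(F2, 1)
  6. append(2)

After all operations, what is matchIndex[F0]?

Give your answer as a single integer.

Op 1: append 1 -> log_len=1
Op 2: F3 acks idx 1 -> match: F0=0 F1=0 F2=0 F3=1; commitIndex=0
Op 3: F1 acks idx 1 -> match: F0=0 F1=1 F2=0 F3=1; commitIndex=1
Op 4: F2 acks idx 1 -> match: F0=0 F1=1 F2=1 F3=1; commitIndex=1
Op 5: F2 acks idx 1 -> match: F0=0 F1=1 F2=1 F3=1; commitIndex=1
Op 6: append 2 -> log_len=3

Answer: 0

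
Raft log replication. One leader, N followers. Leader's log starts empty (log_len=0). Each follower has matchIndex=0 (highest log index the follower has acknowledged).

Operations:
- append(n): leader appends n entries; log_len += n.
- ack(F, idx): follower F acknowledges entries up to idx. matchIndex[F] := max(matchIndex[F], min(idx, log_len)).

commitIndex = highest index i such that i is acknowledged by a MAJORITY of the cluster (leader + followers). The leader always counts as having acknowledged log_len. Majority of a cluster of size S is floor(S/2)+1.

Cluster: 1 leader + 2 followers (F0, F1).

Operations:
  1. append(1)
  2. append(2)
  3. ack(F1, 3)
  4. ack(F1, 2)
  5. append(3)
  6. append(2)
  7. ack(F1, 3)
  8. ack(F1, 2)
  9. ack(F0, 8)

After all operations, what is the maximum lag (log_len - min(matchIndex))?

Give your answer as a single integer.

Op 1: append 1 -> log_len=1
Op 2: append 2 -> log_len=3
Op 3: F1 acks idx 3 -> match: F0=0 F1=3; commitIndex=3
Op 4: F1 acks idx 2 -> match: F0=0 F1=3; commitIndex=3
Op 5: append 3 -> log_len=6
Op 6: append 2 -> log_len=8
Op 7: F1 acks idx 3 -> match: F0=0 F1=3; commitIndex=3
Op 8: F1 acks idx 2 -> match: F0=0 F1=3; commitIndex=3
Op 9: F0 acks idx 8 -> match: F0=8 F1=3; commitIndex=8

Answer: 5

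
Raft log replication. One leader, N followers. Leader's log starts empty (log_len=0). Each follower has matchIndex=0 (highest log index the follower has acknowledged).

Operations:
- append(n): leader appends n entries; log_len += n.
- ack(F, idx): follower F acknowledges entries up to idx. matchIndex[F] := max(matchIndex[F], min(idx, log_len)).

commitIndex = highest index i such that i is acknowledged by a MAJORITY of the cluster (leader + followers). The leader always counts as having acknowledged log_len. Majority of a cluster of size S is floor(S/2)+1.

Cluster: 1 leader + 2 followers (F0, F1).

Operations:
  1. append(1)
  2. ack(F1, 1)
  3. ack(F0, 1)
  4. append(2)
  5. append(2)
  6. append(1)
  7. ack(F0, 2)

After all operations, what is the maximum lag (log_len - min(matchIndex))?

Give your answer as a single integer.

Answer: 5

Derivation:
Op 1: append 1 -> log_len=1
Op 2: F1 acks idx 1 -> match: F0=0 F1=1; commitIndex=1
Op 3: F0 acks idx 1 -> match: F0=1 F1=1; commitIndex=1
Op 4: append 2 -> log_len=3
Op 5: append 2 -> log_len=5
Op 6: append 1 -> log_len=6
Op 7: F0 acks idx 2 -> match: F0=2 F1=1; commitIndex=2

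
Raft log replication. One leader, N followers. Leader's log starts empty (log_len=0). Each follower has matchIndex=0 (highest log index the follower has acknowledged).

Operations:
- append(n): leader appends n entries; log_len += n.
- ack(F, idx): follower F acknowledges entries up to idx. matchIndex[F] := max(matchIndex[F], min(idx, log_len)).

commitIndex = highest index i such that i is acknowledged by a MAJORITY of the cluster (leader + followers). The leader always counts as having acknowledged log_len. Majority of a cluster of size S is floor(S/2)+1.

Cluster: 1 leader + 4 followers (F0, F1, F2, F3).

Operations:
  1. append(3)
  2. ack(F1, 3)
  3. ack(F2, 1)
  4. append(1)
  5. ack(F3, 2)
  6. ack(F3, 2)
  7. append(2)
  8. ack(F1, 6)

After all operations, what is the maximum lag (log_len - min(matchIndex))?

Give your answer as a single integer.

Op 1: append 3 -> log_len=3
Op 2: F1 acks idx 3 -> match: F0=0 F1=3 F2=0 F3=0; commitIndex=0
Op 3: F2 acks idx 1 -> match: F0=0 F1=3 F2=1 F3=0; commitIndex=1
Op 4: append 1 -> log_len=4
Op 5: F3 acks idx 2 -> match: F0=0 F1=3 F2=1 F3=2; commitIndex=2
Op 6: F3 acks idx 2 -> match: F0=0 F1=3 F2=1 F3=2; commitIndex=2
Op 7: append 2 -> log_len=6
Op 8: F1 acks idx 6 -> match: F0=0 F1=6 F2=1 F3=2; commitIndex=2

Answer: 6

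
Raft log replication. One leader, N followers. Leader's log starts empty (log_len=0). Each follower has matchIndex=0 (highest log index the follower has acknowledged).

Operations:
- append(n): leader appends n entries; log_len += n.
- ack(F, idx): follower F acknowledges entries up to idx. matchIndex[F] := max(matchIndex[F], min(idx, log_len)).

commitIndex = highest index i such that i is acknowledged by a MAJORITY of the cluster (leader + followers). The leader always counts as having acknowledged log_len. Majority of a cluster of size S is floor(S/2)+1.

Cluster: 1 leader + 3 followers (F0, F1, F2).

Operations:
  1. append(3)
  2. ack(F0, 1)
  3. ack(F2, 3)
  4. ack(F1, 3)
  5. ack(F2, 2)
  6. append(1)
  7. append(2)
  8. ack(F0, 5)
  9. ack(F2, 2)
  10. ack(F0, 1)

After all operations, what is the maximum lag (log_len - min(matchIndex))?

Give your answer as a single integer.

Answer: 3

Derivation:
Op 1: append 3 -> log_len=3
Op 2: F0 acks idx 1 -> match: F0=1 F1=0 F2=0; commitIndex=0
Op 3: F2 acks idx 3 -> match: F0=1 F1=0 F2=3; commitIndex=1
Op 4: F1 acks idx 3 -> match: F0=1 F1=3 F2=3; commitIndex=3
Op 5: F2 acks idx 2 -> match: F0=1 F1=3 F2=3; commitIndex=3
Op 6: append 1 -> log_len=4
Op 7: append 2 -> log_len=6
Op 8: F0 acks idx 5 -> match: F0=5 F1=3 F2=3; commitIndex=3
Op 9: F2 acks idx 2 -> match: F0=5 F1=3 F2=3; commitIndex=3
Op 10: F0 acks idx 1 -> match: F0=5 F1=3 F2=3; commitIndex=3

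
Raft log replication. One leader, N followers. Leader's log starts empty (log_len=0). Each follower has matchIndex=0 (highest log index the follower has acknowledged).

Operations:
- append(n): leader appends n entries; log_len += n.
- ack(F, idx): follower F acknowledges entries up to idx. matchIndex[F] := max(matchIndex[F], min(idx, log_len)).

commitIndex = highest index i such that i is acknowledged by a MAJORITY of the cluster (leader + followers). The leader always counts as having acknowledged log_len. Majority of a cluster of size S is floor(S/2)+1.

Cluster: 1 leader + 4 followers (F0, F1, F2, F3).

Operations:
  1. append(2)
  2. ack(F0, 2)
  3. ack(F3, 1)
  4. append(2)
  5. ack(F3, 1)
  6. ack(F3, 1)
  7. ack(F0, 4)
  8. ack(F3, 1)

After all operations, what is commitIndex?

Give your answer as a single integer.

Answer: 1

Derivation:
Op 1: append 2 -> log_len=2
Op 2: F0 acks idx 2 -> match: F0=2 F1=0 F2=0 F3=0; commitIndex=0
Op 3: F3 acks idx 1 -> match: F0=2 F1=0 F2=0 F3=1; commitIndex=1
Op 4: append 2 -> log_len=4
Op 5: F3 acks idx 1 -> match: F0=2 F1=0 F2=0 F3=1; commitIndex=1
Op 6: F3 acks idx 1 -> match: F0=2 F1=0 F2=0 F3=1; commitIndex=1
Op 7: F0 acks idx 4 -> match: F0=4 F1=0 F2=0 F3=1; commitIndex=1
Op 8: F3 acks idx 1 -> match: F0=4 F1=0 F2=0 F3=1; commitIndex=1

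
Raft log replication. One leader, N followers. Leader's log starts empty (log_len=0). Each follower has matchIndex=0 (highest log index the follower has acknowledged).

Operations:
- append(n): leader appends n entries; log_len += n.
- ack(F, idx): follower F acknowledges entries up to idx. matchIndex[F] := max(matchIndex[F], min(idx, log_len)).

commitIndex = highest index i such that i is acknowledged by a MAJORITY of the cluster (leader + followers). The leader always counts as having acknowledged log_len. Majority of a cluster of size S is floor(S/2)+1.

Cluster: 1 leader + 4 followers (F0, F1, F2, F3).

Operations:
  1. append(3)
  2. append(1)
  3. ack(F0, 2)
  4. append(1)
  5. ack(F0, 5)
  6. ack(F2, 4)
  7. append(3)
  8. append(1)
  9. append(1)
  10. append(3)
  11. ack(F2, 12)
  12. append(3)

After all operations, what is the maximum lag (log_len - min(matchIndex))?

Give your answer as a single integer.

Op 1: append 3 -> log_len=3
Op 2: append 1 -> log_len=4
Op 3: F0 acks idx 2 -> match: F0=2 F1=0 F2=0 F3=0; commitIndex=0
Op 4: append 1 -> log_len=5
Op 5: F0 acks idx 5 -> match: F0=5 F1=0 F2=0 F3=0; commitIndex=0
Op 6: F2 acks idx 4 -> match: F0=5 F1=0 F2=4 F3=0; commitIndex=4
Op 7: append 3 -> log_len=8
Op 8: append 1 -> log_len=9
Op 9: append 1 -> log_len=10
Op 10: append 3 -> log_len=13
Op 11: F2 acks idx 12 -> match: F0=5 F1=0 F2=12 F3=0; commitIndex=5
Op 12: append 3 -> log_len=16

Answer: 16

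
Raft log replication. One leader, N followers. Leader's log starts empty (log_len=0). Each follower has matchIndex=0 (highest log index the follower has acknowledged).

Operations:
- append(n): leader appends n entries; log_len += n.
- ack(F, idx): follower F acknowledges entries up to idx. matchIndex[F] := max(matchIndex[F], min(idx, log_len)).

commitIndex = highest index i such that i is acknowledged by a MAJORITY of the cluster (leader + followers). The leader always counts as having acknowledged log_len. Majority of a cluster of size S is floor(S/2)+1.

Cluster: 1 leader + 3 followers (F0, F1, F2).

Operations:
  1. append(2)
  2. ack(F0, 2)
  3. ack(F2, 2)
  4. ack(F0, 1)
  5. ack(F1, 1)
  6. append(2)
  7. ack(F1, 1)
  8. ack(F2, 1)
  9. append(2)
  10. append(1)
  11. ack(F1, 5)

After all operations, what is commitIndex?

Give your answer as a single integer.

Answer: 2

Derivation:
Op 1: append 2 -> log_len=2
Op 2: F0 acks idx 2 -> match: F0=2 F1=0 F2=0; commitIndex=0
Op 3: F2 acks idx 2 -> match: F0=2 F1=0 F2=2; commitIndex=2
Op 4: F0 acks idx 1 -> match: F0=2 F1=0 F2=2; commitIndex=2
Op 5: F1 acks idx 1 -> match: F0=2 F1=1 F2=2; commitIndex=2
Op 6: append 2 -> log_len=4
Op 7: F1 acks idx 1 -> match: F0=2 F1=1 F2=2; commitIndex=2
Op 8: F2 acks idx 1 -> match: F0=2 F1=1 F2=2; commitIndex=2
Op 9: append 2 -> log_len=6
Op 10: append 1 -> log_len=7
Op 11: F1 acks idx 5 -> match: F0=2 F1=5 F2=2; commitIndex=2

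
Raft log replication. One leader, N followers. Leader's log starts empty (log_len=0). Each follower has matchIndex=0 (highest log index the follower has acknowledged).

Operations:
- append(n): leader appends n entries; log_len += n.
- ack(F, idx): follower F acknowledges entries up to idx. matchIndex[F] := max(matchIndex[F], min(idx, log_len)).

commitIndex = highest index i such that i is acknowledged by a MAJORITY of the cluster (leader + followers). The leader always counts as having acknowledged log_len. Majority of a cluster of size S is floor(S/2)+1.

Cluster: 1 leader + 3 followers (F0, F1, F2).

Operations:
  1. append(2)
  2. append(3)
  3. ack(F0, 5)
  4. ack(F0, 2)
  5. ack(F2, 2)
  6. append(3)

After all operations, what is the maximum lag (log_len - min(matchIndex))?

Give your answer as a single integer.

Op 1: append 2 -> log_len=2
Op 2: append 3 -> log_len=5
Op 3: F0 acks idx 5 -> match: F0=5 F1=0 F2=0; commitIndex=0
Op 4: F0 acks idx 2 -> match: F0=5 F1=0 F2=0; commitIndex=0
Op 5: F2 acks idx 2 -> match: F0=5 F1=0 F2=2; commitIndex=2
Op 6: append 3 -> log_len=8

Answer: 8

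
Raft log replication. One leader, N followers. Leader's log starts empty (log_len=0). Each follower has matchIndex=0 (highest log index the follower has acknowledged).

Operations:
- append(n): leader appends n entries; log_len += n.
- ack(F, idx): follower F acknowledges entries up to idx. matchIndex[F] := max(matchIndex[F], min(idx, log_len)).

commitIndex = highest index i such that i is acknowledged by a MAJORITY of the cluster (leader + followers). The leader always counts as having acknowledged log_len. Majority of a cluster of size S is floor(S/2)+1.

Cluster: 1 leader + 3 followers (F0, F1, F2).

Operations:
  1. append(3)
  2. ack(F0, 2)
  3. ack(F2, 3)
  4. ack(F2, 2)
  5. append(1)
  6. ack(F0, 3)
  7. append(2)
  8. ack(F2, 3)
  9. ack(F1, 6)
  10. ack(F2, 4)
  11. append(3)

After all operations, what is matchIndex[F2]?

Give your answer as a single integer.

Answer: 4

Derivation:
Op 1: append 3 -> log_len=3
Op 2: F0 acks idx 2 -> match: F0=2 F1=0 F2=0; commitIndex=0
Op 3: F2 acks idx 3 -> match: F0=2 F1=0 F2=3; commitIndex=2
Op 4: F2 acks idx 2 -> match: F0=2 F1=0 F2=3; commitIndex=2
Op 5: append 1 -> log_len=4
Op 6: F0 acks idx 3 -> match: F0=3 F1=0 F2=3; commitIndex=3
Op 7: append 2 -> log_len=6
Op 8: F2 acks idx 3 -> match: F0=3 F1=0 F2=3; commitIndex=3
Op 9: F1 acks idx 6 -> match: F0=3 F1=6 F2=3; commitIndex=3
Op 10: F2 acks idx 4 -> match: F0=3 F1=6 F2=4; commitIndex=4
Op 11: append 3 -> log_len=9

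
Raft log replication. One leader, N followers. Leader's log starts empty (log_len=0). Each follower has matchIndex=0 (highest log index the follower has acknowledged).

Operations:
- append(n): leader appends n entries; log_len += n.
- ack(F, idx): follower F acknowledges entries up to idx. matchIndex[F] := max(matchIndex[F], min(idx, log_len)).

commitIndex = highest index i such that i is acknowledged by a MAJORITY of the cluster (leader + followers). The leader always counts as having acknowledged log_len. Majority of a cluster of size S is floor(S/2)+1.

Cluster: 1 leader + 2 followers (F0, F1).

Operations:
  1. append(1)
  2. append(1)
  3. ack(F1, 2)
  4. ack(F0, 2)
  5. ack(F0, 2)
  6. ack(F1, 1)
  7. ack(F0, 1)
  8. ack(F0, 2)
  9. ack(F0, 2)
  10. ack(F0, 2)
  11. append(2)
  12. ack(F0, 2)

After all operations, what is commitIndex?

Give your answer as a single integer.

Answer: 2

Derivation:
Op 1: append 1 -> log_len=1
Op 2: append 1 -> log_len=2
Op 3: F1 acks idx 2 -> match: F0=0 F1=2; commitIndex=2
Op 4: F0 acks idx 2 -> match: F0=2 F1=2; commitIndex=2
Op 5: F0 acks idx 2 -> match: F0=2 F1=2; commitIndex=2
Op 6: F1 acks idx 1 -> match: F0=2 F1=2; commitIndex=2
Op 7: F0 acks idx 1 -> match: F0=2 F1=2; commitIndex=2
Op 8: F0 acks idx 2 -> match: F0=2 F1=2; commitIndex=2
Op 9: F0 acks idx 2 -> match: F0=2 F1=2; commitIndex=2
Op 10: F0 acks idx 2 -> match: F0=2 F1=2; commitIndex=2
Op 11: append 2 -> log_len=4
Op 12: F0 acks idx 2 -> match: F0=2 F1=2; commitIndex=2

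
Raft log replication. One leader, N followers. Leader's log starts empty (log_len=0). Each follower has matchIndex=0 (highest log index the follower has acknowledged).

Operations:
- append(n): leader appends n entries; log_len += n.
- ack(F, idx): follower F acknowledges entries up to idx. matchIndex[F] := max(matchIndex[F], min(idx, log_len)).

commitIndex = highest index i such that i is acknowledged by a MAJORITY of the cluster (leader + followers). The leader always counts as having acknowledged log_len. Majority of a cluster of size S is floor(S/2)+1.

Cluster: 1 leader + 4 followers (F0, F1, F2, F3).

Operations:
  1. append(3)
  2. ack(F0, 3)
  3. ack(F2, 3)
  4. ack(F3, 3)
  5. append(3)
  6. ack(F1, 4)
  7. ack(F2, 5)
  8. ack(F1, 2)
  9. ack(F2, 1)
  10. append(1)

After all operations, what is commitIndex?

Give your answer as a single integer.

Answer: 4

Derivation:
Op 1: append 3 -> log_len=3
Op 2: F0 acks idx 3 -> match: F0=3 F1=0 F2=0 F3=0; commitIndex=0
Op 3: F2 acks idx 3 -> match: F0=3 F1=0 F2=3 F3=0; commitIndex=3
Op 4: F3 acks idx 3 -> match: F0=3 F1=0 F2=3 F3=3; commitIndex=3
Op 5: append 3 -> log_len=6
Op 6: F1 acks idx 4 -> match: F0=3 F1=4 F2=3 F3=3; commitIndex=3
Op 7: F2 acks idx 5 -> match: F0=3 F1=4 F2=5 F3=3; commitIndex=4
Op 8: F1 acks idx 2 -> match: F0=3 F1=4 F2=5 F3=3; commitIndex=4
Op 9: F2 acks idx 1 -> match: F0=3 F1=4 F2=5 F3=3; commitIndex=4
Op 10: append 1 -> log_len=7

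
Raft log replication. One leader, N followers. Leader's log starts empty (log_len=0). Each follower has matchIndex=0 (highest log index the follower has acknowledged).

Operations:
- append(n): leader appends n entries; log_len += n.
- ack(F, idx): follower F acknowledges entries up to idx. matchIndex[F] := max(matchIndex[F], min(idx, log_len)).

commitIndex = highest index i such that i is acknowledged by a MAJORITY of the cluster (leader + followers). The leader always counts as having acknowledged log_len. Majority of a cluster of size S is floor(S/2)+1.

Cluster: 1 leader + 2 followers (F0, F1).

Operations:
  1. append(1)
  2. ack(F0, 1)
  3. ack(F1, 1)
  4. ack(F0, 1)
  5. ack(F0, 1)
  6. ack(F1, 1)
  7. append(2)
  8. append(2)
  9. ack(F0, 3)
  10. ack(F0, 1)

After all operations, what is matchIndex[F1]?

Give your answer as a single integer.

Op 1: append 1 -> log_len=1
Op 2: F0 acks idx 1 -> match: F0=1 F1=0; commitIndex=1
Op 3: F1 acks idx 1 -> match: F0=1 F1=1; commitIndex=1
Op 4: F0 acks idx 1 -> match: F0=1 F1=1; commitIndex=1
Op 5: F0 acks idx 1 -> match: F0=1 F1=1; commitIndex=1
Op 6: F1 acks idx 1 -> match: F0=1 F1=1; commitIndex=1
Op 7: append 2 -> log_len=3
Op 8: append 2 -> log_len=5
Op 9: F0 acks idx 3 -> match: F0=3 F1=1; commitIndex=3
Op 10: F0 acks idx 1 -> match: F0=3 F1=1; commitIndex=3

Answer: 1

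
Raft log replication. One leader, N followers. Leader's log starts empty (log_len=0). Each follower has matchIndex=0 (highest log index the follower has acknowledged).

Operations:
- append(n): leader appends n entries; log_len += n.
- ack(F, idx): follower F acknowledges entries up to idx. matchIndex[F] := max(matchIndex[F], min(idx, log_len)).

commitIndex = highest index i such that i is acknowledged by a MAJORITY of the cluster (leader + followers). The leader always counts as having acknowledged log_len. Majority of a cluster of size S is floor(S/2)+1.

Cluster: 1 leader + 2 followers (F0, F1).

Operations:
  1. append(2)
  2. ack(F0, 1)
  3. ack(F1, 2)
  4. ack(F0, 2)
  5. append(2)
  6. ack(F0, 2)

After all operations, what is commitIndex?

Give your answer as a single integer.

Answer: 2

Derivation:
Op 1: append 2 -> log_len=2
Op 2: F0 acks idx 1 -> match: F0=1 F1=0; commitIndex=1
Op 3: F1 acks idx 2 -> match: F0=1 F1=2; commitIndex=2
Op 4: F0 acks idx 2 -> match: F0=2 F1=2; commitIndex=2
Op 5: append 2 -> log_len=4
Op 6: F0 acks idx 2 -> match: F0=2 F1=2; commitIndex=2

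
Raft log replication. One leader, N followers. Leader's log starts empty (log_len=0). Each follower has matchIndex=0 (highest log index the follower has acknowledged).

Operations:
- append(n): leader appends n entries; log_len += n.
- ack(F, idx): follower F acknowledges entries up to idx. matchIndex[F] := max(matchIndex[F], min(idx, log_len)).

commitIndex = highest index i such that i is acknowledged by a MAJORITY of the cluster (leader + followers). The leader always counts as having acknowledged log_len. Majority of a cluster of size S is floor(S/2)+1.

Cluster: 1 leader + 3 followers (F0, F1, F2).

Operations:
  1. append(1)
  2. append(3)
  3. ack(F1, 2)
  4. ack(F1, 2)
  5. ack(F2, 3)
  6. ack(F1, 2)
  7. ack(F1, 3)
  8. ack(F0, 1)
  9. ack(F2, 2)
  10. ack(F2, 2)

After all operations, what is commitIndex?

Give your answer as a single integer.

Op 1: append 1 -> log_len=1
Op 2: append 3 -> log_len=4
Op 3: F1 acks idx 2 -> match: F0=0 F1=2 F2=0; commitIndex=0
Op 4: F1 acks idx 2 -> match: F0=0 F1=2 F2=0; commitIndex=0
Op 5: F2 acks idx 3 -> match: F0=0 F1=2 F2=3; commitIndex=2
Op 6: F1 acks idx 2 -> match: F0=0 F1=2 F2=3; commitIndex=2
Op 7: F1 acks idx 3 -> match: F0=0 F1=3 F2=3; commitIndex=3
Op 8: F0 acks idx 1 -> match: F0=1 F1=3 F2=3; commitIndex=3
Op 9: F2 acks idx 2 -> match: F0=1 F1=3 F2=3; commitIndex=3
Op 10: F2 acks idx 2 -> match: F0=1 F1=3 F2=3; commitIndex=3

Answer: 3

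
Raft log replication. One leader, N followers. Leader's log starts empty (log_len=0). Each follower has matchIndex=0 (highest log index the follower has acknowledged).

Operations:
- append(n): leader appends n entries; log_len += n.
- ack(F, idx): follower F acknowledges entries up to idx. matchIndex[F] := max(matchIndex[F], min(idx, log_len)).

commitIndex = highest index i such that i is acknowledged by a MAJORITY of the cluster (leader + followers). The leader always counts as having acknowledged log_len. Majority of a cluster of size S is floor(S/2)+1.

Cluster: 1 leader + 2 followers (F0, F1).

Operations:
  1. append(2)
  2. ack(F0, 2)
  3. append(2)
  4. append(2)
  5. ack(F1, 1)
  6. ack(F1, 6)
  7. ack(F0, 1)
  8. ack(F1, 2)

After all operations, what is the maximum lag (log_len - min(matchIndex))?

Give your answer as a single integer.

Op 1: append 2 -> log_len=2
Op 2: F0 acks idx 2 -> match: F0=2 F1=0; commitIndex=2
Op 3: append 2 -> log_len=4
Op 4: append 2 -> log_len=6
Op 5: F1 acks idx 1 -> match: F0=2 F1=1; commitIndex=2
Op 6: F1 acks idx 6 -> match: F0=2 F1=6; commitIndex=6
Op 7: F0 acks idx 1 -> match: F0=2 F1=6; commitIndex=6
Op 8: F1 acks idx 2 -> match: F0=2 F1=6; commitIndex=6

Answer: 4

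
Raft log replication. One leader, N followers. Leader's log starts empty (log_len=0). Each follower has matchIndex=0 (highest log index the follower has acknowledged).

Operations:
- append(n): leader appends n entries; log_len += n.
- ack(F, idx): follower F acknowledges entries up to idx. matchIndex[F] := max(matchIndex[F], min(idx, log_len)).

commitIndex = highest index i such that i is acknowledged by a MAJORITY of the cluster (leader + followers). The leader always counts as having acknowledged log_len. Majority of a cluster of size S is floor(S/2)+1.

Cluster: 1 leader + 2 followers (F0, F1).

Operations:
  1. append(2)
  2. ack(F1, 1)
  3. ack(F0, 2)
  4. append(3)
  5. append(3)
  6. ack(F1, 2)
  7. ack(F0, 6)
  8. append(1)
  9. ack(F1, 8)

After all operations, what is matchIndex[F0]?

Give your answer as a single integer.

Answer: 6

Derivation:
Op 1: append 2 -> log_len=2
Op 2: F1 acks idx 1 -> match: F0=0 F1=1; commitIndex=1
Op 3: F0 acks idx 2 -> match: F0=2 F1=1; commitIndex=2
Op 4: append 3 -> log_len=5
Op 5: append 3 -> log_len=8
Op 6: F1 acks idx 2 -> match: F0=2 F1=2; commitIndex=2
Op 7: F0 acks idx 6 -> match: F0=6 F1=2; commitIndex=6
Op 8: append 1 -> log_len=9
Op 9: F1 acks idx 8 -> match: F0=6 F1=8; commitIndex=8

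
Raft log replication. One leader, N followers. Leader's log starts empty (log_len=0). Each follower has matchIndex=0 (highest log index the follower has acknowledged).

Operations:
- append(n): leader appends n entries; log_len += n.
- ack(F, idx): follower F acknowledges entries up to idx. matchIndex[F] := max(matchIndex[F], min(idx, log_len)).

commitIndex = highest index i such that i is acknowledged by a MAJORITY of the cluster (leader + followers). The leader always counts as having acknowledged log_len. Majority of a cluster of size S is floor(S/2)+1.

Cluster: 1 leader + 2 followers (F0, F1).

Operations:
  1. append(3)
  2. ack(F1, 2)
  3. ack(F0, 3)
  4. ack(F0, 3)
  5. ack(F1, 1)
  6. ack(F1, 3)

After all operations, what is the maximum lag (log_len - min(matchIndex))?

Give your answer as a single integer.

Op 1: append 3 -> log_len=3
Op 2: F1 acks idx 2 -> match: F0=0 F1=2; commitIndex=2
Op 3: F0 acks idx 3 -> match: F0=3 F1=2; commitIndex=3
Op 4: F0 acks idx 3 -> match: F0=3 F1=2; commitIndex=3
Op 5: F1 acks idx 1 -> match: F0=3 F1=2; commitIndex=3
Op 6: F1 acks idx 3 -> match: F0=3 F1=3; commitIndex=3

Answer: 0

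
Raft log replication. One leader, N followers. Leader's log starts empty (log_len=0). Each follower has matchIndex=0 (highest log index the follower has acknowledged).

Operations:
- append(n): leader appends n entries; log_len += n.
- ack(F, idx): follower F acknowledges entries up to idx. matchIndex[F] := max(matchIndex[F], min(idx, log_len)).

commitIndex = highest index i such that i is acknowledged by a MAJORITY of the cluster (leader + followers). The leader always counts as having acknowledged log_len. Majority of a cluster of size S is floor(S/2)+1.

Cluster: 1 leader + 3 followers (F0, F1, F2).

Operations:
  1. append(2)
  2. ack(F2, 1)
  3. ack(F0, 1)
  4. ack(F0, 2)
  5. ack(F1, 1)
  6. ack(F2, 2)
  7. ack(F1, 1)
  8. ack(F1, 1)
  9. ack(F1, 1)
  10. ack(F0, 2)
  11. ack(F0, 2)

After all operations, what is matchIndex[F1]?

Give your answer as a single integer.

Answer: 1

Derivation:
Op 1: append 2 -> log_len=2
Op 2: F2 acks idx 1 -> match: F0=0 F1=0 F2=1; commitIndex=0
Op 3: F0 acks idx 1 -> match: F0=1 F1=0 F2=1; commitIndex=1
Op 4: F0 acks idx 2 -> match: F0=2 F1=0 F2=1; commitIndex=1
Op 5: F1 acks idx 1 -> match: F0=2 F1=1 F2=1; commitIndex=1
Op 6: F2 acks idx 2 -> match: F0=2 F1=1 F2=2; commitIndex=2
Op 7: F1 acks idx 1 -> match: F0=2 F1=1 F2=2; commitIndex=2
Op 8: F1 acks idx 1 -> match: F0=2 F1=1 F2=2; commitIndex=2
Op 9: F1 acks idx 1 -> match: F0=2 F1=1 F2=2; commitIndex=2
Op 10: F0 acks idx 2 -> match: F0=2 F1=1 F2=2; commitIndex=2
Op 11: F0 acks idx 2 -> match: F0=2 F1=1 F2=2; commitIndex=2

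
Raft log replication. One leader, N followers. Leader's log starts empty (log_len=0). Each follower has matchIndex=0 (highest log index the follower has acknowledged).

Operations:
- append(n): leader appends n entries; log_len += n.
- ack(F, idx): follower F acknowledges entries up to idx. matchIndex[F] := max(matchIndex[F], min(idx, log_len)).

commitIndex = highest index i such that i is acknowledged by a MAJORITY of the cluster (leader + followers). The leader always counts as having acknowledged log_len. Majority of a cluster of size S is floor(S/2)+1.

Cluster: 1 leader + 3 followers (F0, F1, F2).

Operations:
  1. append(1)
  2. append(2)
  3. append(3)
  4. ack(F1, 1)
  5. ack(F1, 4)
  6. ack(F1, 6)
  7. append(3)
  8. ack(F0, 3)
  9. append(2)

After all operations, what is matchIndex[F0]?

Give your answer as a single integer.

Op 1: append 1 -> log_len=1
Op 2: append 2 -> log_len=3
Op 3: append 3 -> log_len=6
Op 4: F1 acks idx 1 -> match: F0=0 F1=1 F2=0; commitIndex=0
Op 5: F1 acks idx 4 -> match: F0=0 F1=4 F2=0; commitIndex=0
Op 6: F1 acks idx 6 -> match: F0=0 F1=6 F2=0; commitIndex=0
Op 7: append 3 -> log_len=9
Op 8: F0 acks idx 3 -> match: F0=3 F1=6 F2=0; commitIndex=3
Op 9: append 2 -> log_len=11

Answer: 3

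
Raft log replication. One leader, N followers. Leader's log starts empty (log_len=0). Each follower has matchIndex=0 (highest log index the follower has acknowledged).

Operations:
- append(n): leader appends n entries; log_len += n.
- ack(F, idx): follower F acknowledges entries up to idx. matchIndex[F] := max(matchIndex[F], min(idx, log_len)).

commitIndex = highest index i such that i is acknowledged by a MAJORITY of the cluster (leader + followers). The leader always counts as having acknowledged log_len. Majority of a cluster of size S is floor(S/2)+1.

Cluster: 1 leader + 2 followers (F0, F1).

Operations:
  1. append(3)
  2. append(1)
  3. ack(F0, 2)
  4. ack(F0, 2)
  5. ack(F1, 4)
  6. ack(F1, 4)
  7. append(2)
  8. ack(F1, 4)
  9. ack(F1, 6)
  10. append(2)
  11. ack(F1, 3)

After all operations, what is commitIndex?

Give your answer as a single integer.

Op 1: append 3 -> log_len=3
Op 2: append 1 -> log_len=4
Op 3: F0 acks idx 2 -> match: F0=2 F1=0; commitIndex=2
Op 4: F0 acks idx 2 -> match: F0=2 F1=0; commitIndex=2
Op 5: F1 acks idx 4 -> match: F0=2 F1=4; commitIndex=4
Op 6: F1 acks idx 4 -> match: F0=2 F1=4; commitIndex=4
Op 7: append 2 -> log_len=6
Op 8: F1 acks idx 4 -> match: F0=2 F1=4; commitIndex=4
Op 9: F1 acks idx 6 -> match: F0=2 F1=6; commitIndex=6
Op 10: append 2 -> log_len=8
Op 11: F1 acks idx 3 -> match: F0=2 F1=6; commitIndex=6

Answer: 6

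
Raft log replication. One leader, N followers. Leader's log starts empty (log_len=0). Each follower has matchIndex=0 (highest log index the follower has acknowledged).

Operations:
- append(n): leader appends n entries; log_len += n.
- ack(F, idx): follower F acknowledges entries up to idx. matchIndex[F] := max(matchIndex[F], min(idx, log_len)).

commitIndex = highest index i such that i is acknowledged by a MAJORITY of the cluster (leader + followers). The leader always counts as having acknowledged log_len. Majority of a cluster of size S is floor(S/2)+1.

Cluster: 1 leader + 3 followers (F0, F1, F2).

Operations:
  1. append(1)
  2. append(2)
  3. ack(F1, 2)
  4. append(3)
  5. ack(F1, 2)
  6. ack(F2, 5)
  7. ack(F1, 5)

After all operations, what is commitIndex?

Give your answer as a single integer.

Op 1: append 1 -> log_len=1
Op 2: append 2 -> log_len=3
Op 3: F1 acks idx 2 -> match: F0=0 F1=2 F2=0; commitIndex=0
Op 4: append 3 -> log_len=6
Op 5: F1 acks idx 2 -> match: F0=0 F1=2 F2=0; commitIndex=0
Op 6: F2 acks idx 5 -> match: F0=0 F1=2 F2=5; commitIndex=2
Op 7: F1 acks idx 5 -> match: F0=0 F1=5 F2=5; commitIndex=5

Answer: 5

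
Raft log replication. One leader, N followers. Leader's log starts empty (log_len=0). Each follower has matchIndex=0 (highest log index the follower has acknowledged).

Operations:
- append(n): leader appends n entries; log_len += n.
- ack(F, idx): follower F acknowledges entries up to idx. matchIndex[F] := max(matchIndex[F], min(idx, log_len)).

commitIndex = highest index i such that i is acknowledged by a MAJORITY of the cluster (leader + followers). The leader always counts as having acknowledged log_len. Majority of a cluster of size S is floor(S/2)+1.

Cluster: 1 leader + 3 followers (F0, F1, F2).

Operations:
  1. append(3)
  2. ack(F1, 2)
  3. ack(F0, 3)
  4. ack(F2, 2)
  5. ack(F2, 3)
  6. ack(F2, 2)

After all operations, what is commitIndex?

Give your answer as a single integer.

Answer: 3

Derivation:
Op 1: append 3 -> log_len=3
Op 2: F1 acks idx 2 -> match: F0=0 F1=2 F2=0; commitIndex=0
Op 3: F0 acks idx 3 -> match: F0=3 F1=2 F2=0; commitIndex=2
Op 4: F2 acks idx 2 -> match: F0=3 F1=2 F2=2; commitIndex=2
Op 5: F2 acks idx 3 -> match: F0=3 F1=2 F2=3; commitIndex=3
Op 6: F2 acks idx 2 -> match: F0=3 F1=2 F2=3; commitIndex=3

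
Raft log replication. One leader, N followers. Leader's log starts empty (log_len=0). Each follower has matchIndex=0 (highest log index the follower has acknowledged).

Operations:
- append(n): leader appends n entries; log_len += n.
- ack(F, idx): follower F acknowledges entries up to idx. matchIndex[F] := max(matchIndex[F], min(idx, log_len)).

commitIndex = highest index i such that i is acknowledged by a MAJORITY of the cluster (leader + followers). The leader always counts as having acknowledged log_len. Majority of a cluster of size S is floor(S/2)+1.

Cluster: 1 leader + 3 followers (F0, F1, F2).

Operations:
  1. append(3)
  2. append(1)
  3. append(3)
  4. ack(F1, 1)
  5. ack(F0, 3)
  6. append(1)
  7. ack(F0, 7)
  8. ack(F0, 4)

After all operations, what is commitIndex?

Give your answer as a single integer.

Op 1: append 3 -> log_len=3
Op 2: append 1 -> log_len=4
Op 3: append 3 -> log_len=7
Op 4: F1 acks idx 1 -> match: F0=0 F1=1 F2=0; commitIndex=0
Op 5: F0 acks idx 3 -> match: F0=3 F1=1 F2=0; commitIndex=1
Op 6: append 1 -> log_len=8
Op 7: F0 acks idx 7 -> match: F0=7 F1=1 F2=0; commitIndex=1
Op 8: F0 acks idx 4 -> match: F0=7 F1=1 F2=0; commitIndex=1

Answer: 1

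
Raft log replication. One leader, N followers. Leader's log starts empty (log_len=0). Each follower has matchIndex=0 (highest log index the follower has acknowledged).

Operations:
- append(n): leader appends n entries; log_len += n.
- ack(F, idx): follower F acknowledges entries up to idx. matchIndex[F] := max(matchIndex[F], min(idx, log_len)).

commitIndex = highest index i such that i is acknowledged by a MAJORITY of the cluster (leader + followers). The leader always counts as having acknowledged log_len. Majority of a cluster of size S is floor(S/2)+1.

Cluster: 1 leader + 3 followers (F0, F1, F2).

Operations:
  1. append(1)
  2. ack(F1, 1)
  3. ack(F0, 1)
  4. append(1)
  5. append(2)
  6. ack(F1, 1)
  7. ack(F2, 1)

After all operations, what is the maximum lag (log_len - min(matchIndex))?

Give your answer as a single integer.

Op 1: append 1 -> log_len=1
Op 2: F1 acks idx 1 -> match: F0=0 F1=1 F2=0; commitIndex=0
Op 3: F0 acks idx 1 -> match: F0=1 F1=1 F2=0; commitIndex=1
Op 4: append 1 -> log_len=2
Op 5: append 2 -> log_len=4
Op 6: F1 acks idx 1 -> match: F0=1 F1=1 F2=0; commitIndex=1
Op 7: F2 acks idx 1 -> match: F0=1 F1=1 F2=1; commitIndex=1

Answer: 3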